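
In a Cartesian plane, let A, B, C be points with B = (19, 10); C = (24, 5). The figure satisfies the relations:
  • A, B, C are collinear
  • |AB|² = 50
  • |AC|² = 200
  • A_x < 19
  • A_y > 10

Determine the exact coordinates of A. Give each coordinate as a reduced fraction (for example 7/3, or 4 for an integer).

A = (14, 15)

1. A_x = 14  [[A, B, C are collinear ⇒ 5x+5y-145=0] ∩ [|A−(19, 10)|²=50]]
2. A_y = 15  [[A, B, C are collinear ⇒ 5x+5y-145=0] ∩ [|A−(19, 10)|²=50]]
   so A = (14, 15)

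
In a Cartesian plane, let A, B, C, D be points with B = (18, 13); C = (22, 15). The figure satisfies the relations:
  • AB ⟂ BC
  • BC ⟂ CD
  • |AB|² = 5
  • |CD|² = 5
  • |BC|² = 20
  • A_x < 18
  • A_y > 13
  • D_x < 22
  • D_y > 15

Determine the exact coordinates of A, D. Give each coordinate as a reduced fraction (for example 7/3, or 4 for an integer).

1. A_x = 17  [[AB ⟂ BC ⇒ -4x-2y+98=0] ∩ [|A−(18, 13)|²=5]]
2. A_y = 15  [[AB ⟂ BC ⇒ -4x-2y+98=0] ∩ [|A−(18, 13)|²=5]]
   so A = (17, 15)
3. D_x = 21  [[BC ⟂ CD ⇒ 4x+2y-118=0] ∩ [|D−(22, 15)|²=5]]
4. D_y = 17  [[BC ⟂ CD ⇒ 4x+2y-118=0] ∩ [|D−(22, 15)|²=5]]
   so D = (21, 17)

A = (17, 15)
D = (21, 17)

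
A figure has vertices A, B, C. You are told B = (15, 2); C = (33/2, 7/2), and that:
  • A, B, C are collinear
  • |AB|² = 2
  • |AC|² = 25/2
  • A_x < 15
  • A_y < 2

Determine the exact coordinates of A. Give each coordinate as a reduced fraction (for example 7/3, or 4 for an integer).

A = (14, 1)

1. A_x = 14  [[A, B, C are collinear ⇒ -3/2x+3/2y+39/2=0] ∩ [|A−(15, 2)|²=2]]
2. A_y = 1  [[A, B, C are collinear ⇒ -3/2x+3/2y+39/2=0] ∩ [|A−(15, 2)|²=2]]
   so A = (14, 1)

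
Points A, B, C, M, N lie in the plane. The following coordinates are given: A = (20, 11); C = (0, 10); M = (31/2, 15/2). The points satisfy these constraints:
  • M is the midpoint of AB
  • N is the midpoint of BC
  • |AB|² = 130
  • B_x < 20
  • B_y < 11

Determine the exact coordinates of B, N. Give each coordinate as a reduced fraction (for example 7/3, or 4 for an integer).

1. B_x = 11  [B = 2·M−A = 2·(31/2, 15/2)−(20, 11)]
2. B_y = 4  [B = 2·M−A = 2·(31/2, 15/2)−(20, 11)]
   so B = (11, 4)
3. N_x = 11/2  [2·N = B+C = (11, 4)+(0, 10)]
4. N_y = 7  [2·N = B+C = (11, 4)+(0, 10)]
   so N = (11/2, 7)

B = (11, 4)
N = (11/2, 7)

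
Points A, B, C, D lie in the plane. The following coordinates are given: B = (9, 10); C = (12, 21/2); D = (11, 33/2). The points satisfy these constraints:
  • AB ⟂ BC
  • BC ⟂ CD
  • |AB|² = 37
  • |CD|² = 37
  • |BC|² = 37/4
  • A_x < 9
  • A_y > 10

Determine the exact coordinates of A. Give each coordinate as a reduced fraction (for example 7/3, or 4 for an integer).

A = (8, 16)

1. A_x = 8  [[AB ⟂ BC ⇒ -3x-1/2y+32=0] ∩ [|A−(9, 10)|²=37]]
2. A_y = 16  [[AB ⟂ BC ⇒ -3x-1/2y+32=0] ∩ [|A−(9, 10)|²=37]]
   so A = (8, 16)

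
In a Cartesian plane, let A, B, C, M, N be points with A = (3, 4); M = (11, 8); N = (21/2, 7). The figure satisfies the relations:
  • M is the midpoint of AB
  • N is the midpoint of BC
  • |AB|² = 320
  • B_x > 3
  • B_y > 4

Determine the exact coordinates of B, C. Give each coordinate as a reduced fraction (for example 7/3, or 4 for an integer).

1. B_x = 19  [B = 2·M−A = 2·(11, 8)−(3, 4)]
2. B_y = 12  [B = 2·M−A = 2·(11, 8)−(3, 4)]
   so B = (19, 12)
3. C_x = 2  [C = 2·N−B = 2·(21/2, 7)−(19, 12)]
4. C_y = 2  [C = 2·N−B = 2·(21/2, 7)−(19, 12)]
   so C = (2, 2)

B = (19, 12)
C = (2, 2)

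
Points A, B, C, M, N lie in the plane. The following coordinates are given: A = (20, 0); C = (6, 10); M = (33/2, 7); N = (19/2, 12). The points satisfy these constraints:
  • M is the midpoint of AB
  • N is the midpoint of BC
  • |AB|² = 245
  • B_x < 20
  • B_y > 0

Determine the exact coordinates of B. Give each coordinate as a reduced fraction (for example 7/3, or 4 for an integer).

1. B_x = 13  [B = 2·M−A = 2·(33/2, 7)−(20, 0)]
2. B_y = 14  [B = 2·M−A = 2·(33/2, 7)−(20, 0)]
   so B = (13, 14)

B = (13, 14)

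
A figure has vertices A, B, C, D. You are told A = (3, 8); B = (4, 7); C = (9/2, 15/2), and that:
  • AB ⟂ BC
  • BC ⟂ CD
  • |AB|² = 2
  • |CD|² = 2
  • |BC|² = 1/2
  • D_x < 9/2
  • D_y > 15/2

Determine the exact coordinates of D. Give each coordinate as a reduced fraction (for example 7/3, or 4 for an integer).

D = (7/2, 17/2)

1. D_x = 7/2  [[BC ⟂ CD ⇒ 1/2x+1/2y-6=0] ∩ [|D−(9/2, 15/2)|²=2]]
2. D_y = 17/2  [[BC ⟂ CD ⇒ 1/2x+1/2y-6=0] ∩ [|D−(9/2, 15/2)|²=2]]
   so D = (7/2, 17/2)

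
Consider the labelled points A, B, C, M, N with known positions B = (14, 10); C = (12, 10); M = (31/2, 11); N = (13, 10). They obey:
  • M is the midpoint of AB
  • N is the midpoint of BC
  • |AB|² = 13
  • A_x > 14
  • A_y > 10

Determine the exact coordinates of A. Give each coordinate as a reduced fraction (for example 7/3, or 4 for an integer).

1. A_x = 17  [A = 2·M−B = 2·(31/2, 11)−(14, 10)]
2. A_y = 12  [A = 2·M−B = 2·(31/2, 11)−(14, 10)]
   so A = (17, 12)

A = (17, 12)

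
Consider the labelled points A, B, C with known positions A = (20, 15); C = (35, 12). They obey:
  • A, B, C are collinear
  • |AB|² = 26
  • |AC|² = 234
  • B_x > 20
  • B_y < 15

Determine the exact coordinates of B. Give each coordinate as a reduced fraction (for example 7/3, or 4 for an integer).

B = (25, 14)

1. B_x = 25  [[A, B, C are collinear ⇒ -3x-15y+285=0] ∩ [|B−(20, 15)|²=26]]
2. B_y = 14  [[A, B, C are collinear ⇒ -3x-15y+285=0] ∩ [|B−(20, 15)|²=26]]
   so B = (25, 14)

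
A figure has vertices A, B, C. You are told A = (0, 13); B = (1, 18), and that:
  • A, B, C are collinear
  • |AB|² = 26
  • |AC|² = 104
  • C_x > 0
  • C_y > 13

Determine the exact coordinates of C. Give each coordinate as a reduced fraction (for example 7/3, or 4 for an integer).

C = (2, 23)

1. C_x = 2  [[A, B, C are collinear ⇒ -5x+1y-13=0] ∩ [|C−(0, 13)|²=104]]
2. C_y = 23  [[A, B, C are collinear ⇒ -5x+1y-13=0] ∩ [|C−(0, 13)|²=104]]
   so C = (2, 23)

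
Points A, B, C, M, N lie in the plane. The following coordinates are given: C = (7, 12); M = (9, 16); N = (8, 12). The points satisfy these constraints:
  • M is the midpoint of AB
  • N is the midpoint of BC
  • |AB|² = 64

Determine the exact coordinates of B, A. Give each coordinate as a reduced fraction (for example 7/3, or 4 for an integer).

B = (9, 12)
A = (9, 20)

1. B_x = 9  [B = 2·N−C = 2·(8, 12)−(7, 12)]
2. B_y = 12  [B = 2·N−C = 2·(8, 12)−(7, 12)]
   so B = (9, 12)
3. A_x = 9  [A = 2·M−B = 2·(9, 16)−(9, 12)]
4. A_y = 20  [A = 2·M−B = 2·(9, 16)−(9, 12)]
   so A = (9, 20)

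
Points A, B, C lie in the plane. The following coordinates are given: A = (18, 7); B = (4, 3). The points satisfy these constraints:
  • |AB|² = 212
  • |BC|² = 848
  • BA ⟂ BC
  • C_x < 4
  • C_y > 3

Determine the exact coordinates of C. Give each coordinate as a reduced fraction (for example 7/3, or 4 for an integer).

C = (-4, 31)

1. C_x = -4  [[BA ⟂ BC ⇒ 14x+4y-68=0] ∩ [|C−(4, 3)|²=848]]
2. C_y = 31  [[BA ⟂ BC ⇒ 14x+4y-68=0] ∩ [|C−(4, 3)|²=848]]
   so C = (-4, 31)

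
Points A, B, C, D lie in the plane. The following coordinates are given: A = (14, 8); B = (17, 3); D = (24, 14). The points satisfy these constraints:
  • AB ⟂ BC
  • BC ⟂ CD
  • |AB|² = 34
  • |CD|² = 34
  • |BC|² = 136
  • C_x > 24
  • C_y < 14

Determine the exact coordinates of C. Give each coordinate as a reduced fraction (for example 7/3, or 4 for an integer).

1. C_x = 27  [[AB ⟂ BC ⇒ 3x-5y-36=0] ∩ [|C−(24, 14)|²=34]]
2. C_y = 9  [[AB ⟂ BC ⇒ 3x-5y-36=0] ∩ [|C−(24, 14)|²=34]]
   so C = (27, 9)

C = (27, 9)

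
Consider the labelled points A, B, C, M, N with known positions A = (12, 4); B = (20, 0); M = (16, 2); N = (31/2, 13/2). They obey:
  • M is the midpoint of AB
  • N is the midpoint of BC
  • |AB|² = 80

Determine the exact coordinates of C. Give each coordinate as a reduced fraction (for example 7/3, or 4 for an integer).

1. C_x = 11  [C = 2·N−B = 2·(31/2, 13/2)−(20, 0)]
2. C_y = 13  [C = 2·N−B = 2·(31/2, 13/2)−(20, 0)]
   so C = (11, 13)

C = (11, 13)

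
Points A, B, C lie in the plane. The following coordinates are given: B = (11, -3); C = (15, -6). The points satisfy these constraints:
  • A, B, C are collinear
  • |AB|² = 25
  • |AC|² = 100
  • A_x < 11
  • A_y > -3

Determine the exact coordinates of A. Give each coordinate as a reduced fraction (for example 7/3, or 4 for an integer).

A = (7, 0)

1. A_x = 7  [[A, B, C are collinear ⇒ 3x+4y-21=0] ∩ [|A−(11, -3)|²=25]]
2. A_y = 0  [[A, B, C are collinear ⇒ 3x+4y-21=0] ∩ [|A−(11, -3)|²=25]]
   so A = (7, 0)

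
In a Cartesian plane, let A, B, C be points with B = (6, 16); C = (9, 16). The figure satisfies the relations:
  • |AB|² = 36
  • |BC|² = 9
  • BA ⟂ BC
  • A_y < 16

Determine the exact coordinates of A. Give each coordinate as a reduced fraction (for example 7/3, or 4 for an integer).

A = (6, 10)

1. A_x = 6  [[BA ⟂ BC ⇒ 3x-18=0] ∩ [|A−(6, 16)|²=36]]
2. A_y = 10  [[BA ⟂ BC ⇒ 3x-18=0] ∩ [|A−(6, 16)|²=36]]
   so A = (6, 10)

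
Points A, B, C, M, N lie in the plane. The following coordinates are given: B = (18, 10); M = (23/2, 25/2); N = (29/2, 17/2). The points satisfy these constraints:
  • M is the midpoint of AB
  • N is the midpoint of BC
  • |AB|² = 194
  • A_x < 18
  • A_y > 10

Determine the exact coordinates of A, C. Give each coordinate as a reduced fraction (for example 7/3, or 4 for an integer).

A = (5, 15)
C = (11, 7)

1. A_x = 5  [A = 2·M−B = 2·(23/2, 25/2)−(18, 10)]
2. A_y = 15  [A = 2·M−B = 2·(23/2, 25/2)−(18, 10)]
   so A = (5, 15)
3. C_x = 11  [C = 2·N−B = 2·(29/2, 17/2)−(18, 10)]
4. C_y = 7  [C = 2·N−B = 2·(29/2, 17/2)−(18, 10)]
   so C = (11, 7)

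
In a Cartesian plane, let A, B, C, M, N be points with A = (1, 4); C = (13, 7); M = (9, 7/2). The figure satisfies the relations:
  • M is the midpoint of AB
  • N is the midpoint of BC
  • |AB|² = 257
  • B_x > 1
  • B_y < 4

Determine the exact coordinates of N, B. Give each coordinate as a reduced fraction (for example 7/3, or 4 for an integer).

N = (15, 5)
B = (17, 3)

1. B_x = 17  [B = 2·M−A = 2·(9, 7/2)−(1, 4)]
2. B_y = 3  [B = 2·M−A = 2·(9, 7/2)−(1, 4)]
   so B = (17, 3)
3. N_x = 15  [2·N = B+C = (17, 3)+(13, 7)]
4. N_y = 5  [2·N = B+C = (17, 3)+(13, 7)]
   so N = (15, 5)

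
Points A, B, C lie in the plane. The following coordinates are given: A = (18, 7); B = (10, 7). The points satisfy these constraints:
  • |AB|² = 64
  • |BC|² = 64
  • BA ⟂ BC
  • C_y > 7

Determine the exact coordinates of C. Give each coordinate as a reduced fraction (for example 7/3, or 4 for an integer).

C = (10, 15)

1. C_x = 10  [[BA ⟂ BC ⇒ 8x-80=0] ∩ [|C−(10, 7)|²=64]]
2. C_y = 15  [[BA ⟂ BC ⇒ 8x-80=0] ∩ [|C−(10, 7)|²=64]]
   so C = (10, 15)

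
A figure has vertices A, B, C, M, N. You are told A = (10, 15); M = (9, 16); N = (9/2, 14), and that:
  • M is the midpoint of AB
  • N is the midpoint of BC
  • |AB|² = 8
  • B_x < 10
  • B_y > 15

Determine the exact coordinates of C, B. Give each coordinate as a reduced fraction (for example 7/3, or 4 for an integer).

C = (1, 11)
B = (8, 17)

1. B_x = 8  [B = 2·M−A = 2·(9, 16)−(10, 15)]
2. B_y = 17  [B = 2·M−A = 2·(9, 16)−(10, 15)]
   so B = (8, 17)
3. C_x = 1  [C = 2·N−B = 2·(9/2, 14)−(8, 17)]
4. C_y = 11  [C = 2·N−B = 2·(9/2, 14)−(8, 17)]
   so C = (1, 11)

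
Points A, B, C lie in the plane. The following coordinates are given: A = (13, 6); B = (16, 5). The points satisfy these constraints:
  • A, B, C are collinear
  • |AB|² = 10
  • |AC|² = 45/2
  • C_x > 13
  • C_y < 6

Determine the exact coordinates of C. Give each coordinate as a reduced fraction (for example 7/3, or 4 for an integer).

C = (35/2, 9/2)

1. C_x = 35/2  [[A, B, C are collinear ⇒ 1x+3y-31=0] ∩ [|C−(13, 6)|²=45/2]]
2. C_y = 9/2  [[A, B, C are collinear ⇒ 1x+3y-31=0] ∩ [|C−(13, 6)|²=45/2]]
   so C = (35/2, 9/2)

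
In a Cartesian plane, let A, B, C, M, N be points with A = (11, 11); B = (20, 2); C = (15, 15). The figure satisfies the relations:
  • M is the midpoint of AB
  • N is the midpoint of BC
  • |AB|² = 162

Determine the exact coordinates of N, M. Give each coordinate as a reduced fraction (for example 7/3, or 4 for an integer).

1. M_x = 31/2  [2·M = A+B = (11, 11)+(20, 2)]
2. M_y = 13/2  [2·M = A+B = (11, 11)+(20, 2)]
   so M = (31/2, 13/2)
3. N_x = 35/2  [2·N = B+C = (20, 2)+(15, 15)]
4. N_y = 17/2  [2·N = B+C = (20, 2)+(15, 15)]
   so N = (35/2, 17/2)

N = (35/2, 17/2)
M = (31/2, 13/2)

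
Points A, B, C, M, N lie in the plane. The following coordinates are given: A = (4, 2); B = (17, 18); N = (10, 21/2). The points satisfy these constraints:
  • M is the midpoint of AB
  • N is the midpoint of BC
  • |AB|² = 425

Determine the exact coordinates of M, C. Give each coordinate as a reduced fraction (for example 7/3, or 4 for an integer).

M = (21/2, 10)
C = (3, 3)

1. M_x = 21/2  [2·M = A+B = (4, 2)+(17, 18)]
2. M_y = 10  [2·M = A+B = (4, 2)+(17, 18)]
   so M = (21/2, 10)
3. C_x = 3  [C = 2·N−B = 2·(10, 21/2)−(17, 18)]
4. C_y = 3  [C = 2·N−B = 2·(10, 21/2)−(17, 18)]
   so C = (3, 3)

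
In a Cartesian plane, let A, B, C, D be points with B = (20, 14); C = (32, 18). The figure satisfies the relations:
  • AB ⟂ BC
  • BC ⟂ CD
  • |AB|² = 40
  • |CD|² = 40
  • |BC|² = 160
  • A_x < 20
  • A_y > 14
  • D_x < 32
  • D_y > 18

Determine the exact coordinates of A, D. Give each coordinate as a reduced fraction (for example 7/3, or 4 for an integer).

A = (18, 20)
D = (30, 24)

1. A_x = 18  [[AB ⟂ BC ⇒ -12x-4y+296=0] ∩ [|A−(20, 14)|²=40]]
2. A_y = 20  [[AB ⟂ BC ⇒ -12x-4y+296=0] ∩ [|A−(20, 14)|²=40]]
   so A = (18, 20)
3. D_x = 30  [[BC ⟂ CD ⇒ 12x+4y-456=0] ∩ [|D−(32, 18)|²=40]]
4. D_y = 24  [[BC ⟂ CD ⇒ 12x+4y-456=0] ∩ [|D−(32, 18)|²=40]]
   so D = (30, 24)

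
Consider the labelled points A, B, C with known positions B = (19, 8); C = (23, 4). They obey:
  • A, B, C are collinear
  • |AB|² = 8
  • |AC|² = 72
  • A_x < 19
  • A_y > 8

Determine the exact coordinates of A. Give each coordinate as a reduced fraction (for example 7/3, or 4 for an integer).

1. A_x = 17  [[A, B, C are collinear ⇒ 4x+4y-108=0] ∩ [|A−(19, 8)|²=8]]
2. A_y = 10  [[A, B, C are collinear ⇒ 4x+4y-108=0] ∩ [|A−(19, 8)|²=8]]
   so A = (17, 10)

A = (17, 10)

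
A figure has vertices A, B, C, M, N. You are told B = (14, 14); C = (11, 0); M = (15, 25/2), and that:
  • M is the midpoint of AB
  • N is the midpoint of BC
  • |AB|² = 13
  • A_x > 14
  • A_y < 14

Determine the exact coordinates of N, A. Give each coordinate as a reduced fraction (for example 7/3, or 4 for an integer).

N = (25/2, 7)
A = (16, 11)

1. A_x = 16  [A = 2·M−B = 2·(15, 25/2)−(14, 14)]
2. A_y = 11  [A = 2·M−B = 2·(15, 25/2)−(14, 14)]
   so A = (16, 11)
3. N_x = 25/2  [2·N = B+C = (14, 14)+(11, 0)]
4. N_y = 7  [2·N = B+C = (14, 14)+(11, 0)]
   so N = (25/2, 7)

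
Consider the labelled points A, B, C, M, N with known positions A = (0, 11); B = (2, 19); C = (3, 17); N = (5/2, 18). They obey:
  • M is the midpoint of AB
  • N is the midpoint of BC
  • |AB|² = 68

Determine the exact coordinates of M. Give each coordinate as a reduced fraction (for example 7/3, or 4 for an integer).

1. M_x = 1  [2·M = A+B = (0, 11)+(2, 19)]
2. M_y = 15  [2·M = A+B = (0, 11)+(2, 19)]
   so M = (1, 15)

M = (1, 15)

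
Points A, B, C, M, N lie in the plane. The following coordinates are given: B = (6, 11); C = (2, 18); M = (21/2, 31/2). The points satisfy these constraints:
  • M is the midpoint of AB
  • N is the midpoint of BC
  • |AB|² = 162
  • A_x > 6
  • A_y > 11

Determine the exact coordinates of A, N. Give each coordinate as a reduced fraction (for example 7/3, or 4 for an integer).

A = (15, 20)
N = (4, 29/2)

1. A_x = 15  [A = 2·M−B = 2·(21/2, 31/2)−(6, 11)]
2. A_y = 20  [A = 2·M−B = 2·(21/2, 31/2)−(6, 11)]
   so A = (15, 20)
3. N_x = 4  [2·N = B+C = (6, 11)+(2, 18)]
4. N_y = 29/2  [2·N = B+C = (6, 11)+(2, 18)]
   so N = (4, 29/2)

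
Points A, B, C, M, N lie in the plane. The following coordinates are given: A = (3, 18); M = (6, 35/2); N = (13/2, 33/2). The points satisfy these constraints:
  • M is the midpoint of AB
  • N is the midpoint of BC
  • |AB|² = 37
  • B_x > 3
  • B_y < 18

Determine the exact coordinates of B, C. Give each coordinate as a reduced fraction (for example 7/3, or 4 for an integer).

B = (9, 17)
C = (4, 16)

1. B_x = 9  [B = 2·M−A = 2·(6, 35/2)−(3, 18)]
2. B_y = 17  [B = 2·M−A = 2·(6, 35/2)−(3, 18)]
   so B = (9, 17)
3. C_x = 4  [C = 2·N−B = 2·(13/2, 33/2)−(9, 17)]
4. C_y = 16  [C = 2·N−B = 2·(13/2, 33/2)−(9, 17)]
   so C = (4, 16)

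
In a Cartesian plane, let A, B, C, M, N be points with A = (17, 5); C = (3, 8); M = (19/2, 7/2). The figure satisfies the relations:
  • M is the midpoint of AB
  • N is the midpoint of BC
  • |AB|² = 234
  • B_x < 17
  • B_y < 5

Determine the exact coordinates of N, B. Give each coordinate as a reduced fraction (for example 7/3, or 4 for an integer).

N = (5/2, 5)
B = (2, 2)

1. B_x = 2  [B = 2·M−A = 2·(19/2, 7/2)−(17, 5)]
2. B_y = 2  [B = 2·M−A = 2·(19/2, 7/2)−(17, 5)]
   so B = (2, 2)
3. N_x = 5/2  [2·N = B+C = (2, 2)+(3, 8)]
4. N_y = 5  [2·N = B+C = (2, 2)+(3, 8)]
   so N = (5/2, 5)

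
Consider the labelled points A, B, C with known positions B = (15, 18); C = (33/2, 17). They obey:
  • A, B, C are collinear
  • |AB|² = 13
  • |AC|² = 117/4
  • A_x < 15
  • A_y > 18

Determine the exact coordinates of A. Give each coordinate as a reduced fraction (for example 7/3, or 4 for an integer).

A = (12, 20)

1. A_x = 12  [[A, B, C are collinear ⇒ 1x+3/2y-42=0] ∩ [|A−(15, 18)|²=13]]
2. A_y = 20  [[A, B, C are collinear ⇒ 1x+3/2y-42=0] ∩ [|A−(15, 18)|²=13]]
   so A = (12, 20)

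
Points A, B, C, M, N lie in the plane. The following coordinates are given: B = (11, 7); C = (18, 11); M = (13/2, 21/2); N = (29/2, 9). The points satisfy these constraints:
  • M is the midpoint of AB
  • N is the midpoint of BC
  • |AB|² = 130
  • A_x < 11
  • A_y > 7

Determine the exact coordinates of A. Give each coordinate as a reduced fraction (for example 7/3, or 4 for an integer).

1. A_x = 2  [A = 2·M−B = 2·(13/2, 21/2)−(11, 7)]
2. A_y = 14  [A = 2·M−B = 2·(13/2, 21/2)−(11, 7)]
   so A = (2, 14)

A = (2, 14)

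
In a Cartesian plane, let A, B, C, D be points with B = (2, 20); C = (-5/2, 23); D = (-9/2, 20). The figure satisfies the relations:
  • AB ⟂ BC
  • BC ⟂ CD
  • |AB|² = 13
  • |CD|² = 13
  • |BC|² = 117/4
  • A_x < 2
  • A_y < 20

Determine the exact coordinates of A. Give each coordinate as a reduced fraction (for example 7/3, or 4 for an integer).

1. A_x = 0  [[AB ⟂ BC ⇒ 9/2x-3y+51=0] ∩ [|A−(2, 20)|²=13]]
2. A_y = 17  [[AB ⟂ BC ⇒ 9/2x-3y+51=0] ∩ [|A−(2, 20)|²=13]]
   so A = (0, 17)

A = (0, 17)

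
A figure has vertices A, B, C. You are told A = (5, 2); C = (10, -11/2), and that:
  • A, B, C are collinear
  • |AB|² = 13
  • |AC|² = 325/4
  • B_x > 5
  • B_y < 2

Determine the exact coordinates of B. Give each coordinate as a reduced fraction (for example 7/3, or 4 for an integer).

B = (7, -1)

1. B_x = 7  [[A, B, C are collinear ⇒ -15/2x-5y+95/2=0] ∩ [|B−(5, 2)|²=13]]
2. B_y = -1  [[A, B, C are collinear ⇒ -15/2x-5y+95/2=0] ∩ [|B−(5, 2)|²=13]]
   so B = (7, -1)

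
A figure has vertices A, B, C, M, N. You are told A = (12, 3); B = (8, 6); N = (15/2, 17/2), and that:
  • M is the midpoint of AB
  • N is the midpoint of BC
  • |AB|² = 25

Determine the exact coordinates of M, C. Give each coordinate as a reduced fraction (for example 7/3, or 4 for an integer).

M = (10, 9/2)
C = (7, 11)

1. M_x = 10  [2·M = A+B = (12, 3)+(8, 6)]
2. M_y = 9/2  [2·M = A+B = (12, 3)+(8, 6)]
   so M = (10, 9/2)
3. C_x = 7  [C = 2·N−B = 2·(15/2, 17/2)−(8, 6)]
4. C_y = 11  [C = 2·N−B = 2·(15/2, 17/2)−(8, 6)]
   so C = (7, 11)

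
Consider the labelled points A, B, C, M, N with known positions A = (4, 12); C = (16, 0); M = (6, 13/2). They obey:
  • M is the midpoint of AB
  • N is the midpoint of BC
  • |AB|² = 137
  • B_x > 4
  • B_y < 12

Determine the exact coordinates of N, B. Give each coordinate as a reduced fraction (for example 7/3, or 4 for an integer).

N = (12, 1/2)
B = (8, 1)

1. B_x = 8  [B = 2·M−A = 2·(6, 13/2)−(4, 12)]
2. B_y = 1  [B = 2·M−A = 2·(6, 13/2)−(4, 12)]
   so B = (8, 1)
3. N_x = 12  [2·N = B+C = (8, 1)+(16, 0)]
4. N_y = 1/2  [2·N = B+C = (8, 1)+(16, 0)]
   so N = (12, 1/2)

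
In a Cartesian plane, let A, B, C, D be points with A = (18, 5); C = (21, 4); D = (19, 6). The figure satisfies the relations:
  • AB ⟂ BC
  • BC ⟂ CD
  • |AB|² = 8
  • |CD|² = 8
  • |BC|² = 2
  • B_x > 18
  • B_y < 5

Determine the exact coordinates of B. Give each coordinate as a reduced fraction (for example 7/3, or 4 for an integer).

1. B_x = 20  [[BC ⟂ CD ⇒ 2x-2y-34=0] ∩ [|B−(18, 5)|²=8]]
2. B_y = 3  [[BC ⟂ CD ⇒ 2x-2y-34=0] ∩ [|B−(18, 5)|²=8]]
   so B = (20, 3)

B = (20, 3)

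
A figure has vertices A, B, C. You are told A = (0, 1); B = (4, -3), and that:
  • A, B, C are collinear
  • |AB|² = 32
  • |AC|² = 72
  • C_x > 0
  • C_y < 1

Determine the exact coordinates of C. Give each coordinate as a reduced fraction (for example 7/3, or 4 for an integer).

1. C_x = 6  [[A, B, C are collinear ⇒ 4x+4y-4=0] ∩ [|C−(0, 1)|²=72]]
2. C_y = -5  [[A, B, C are collinear ⇒ 4x+4y-4=0] ∩ [|C−(0, 1)|²=72]]
   so C = (6, -5)

C = (6, -5)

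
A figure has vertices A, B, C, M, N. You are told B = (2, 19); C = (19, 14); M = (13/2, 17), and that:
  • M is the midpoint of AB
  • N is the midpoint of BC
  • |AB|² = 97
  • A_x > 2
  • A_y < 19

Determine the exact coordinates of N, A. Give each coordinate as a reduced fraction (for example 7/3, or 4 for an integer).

N = (21/2, 33/2)
A = (11, 15)

1. A_x = 11  [A = 2·M−B = 2·(13/2, 17)−(2, 19)]
2. A_y = 15  [A = 2·M−B = 2·(13/2, 17)−(2, 19)]
   so A = (11, 15)
3. N_x = 21/2  [2·N = B+C = (2, 19)+(19, 14)]
4. N_y = 33/2  [2·N = B+C = (2, 19)+(19, 14)]
   so N = (21/2, 33/2)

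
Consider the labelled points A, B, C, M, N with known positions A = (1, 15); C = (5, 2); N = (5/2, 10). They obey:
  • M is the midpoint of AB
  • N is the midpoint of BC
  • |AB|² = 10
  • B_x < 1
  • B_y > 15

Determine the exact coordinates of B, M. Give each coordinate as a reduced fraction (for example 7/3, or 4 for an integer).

B = (0, 18)
M = (1/2, 33/2)

1. B_x = 0  [B = 2·N−C = 2·(5/2, 10)−(5, 2)]
2. B_y = 18  [B = 2·N−C = 2·(5/2, 10)−(5, 2)]
   so B = (0, 18)
3. M_x = 1/2  [2·M = A+B = (1, 15)+(0, 18)]
4. M_y = 33/2  [2·M = A+B = (1, 15)+(0, 18)]
   so M = (1/2, 33/2)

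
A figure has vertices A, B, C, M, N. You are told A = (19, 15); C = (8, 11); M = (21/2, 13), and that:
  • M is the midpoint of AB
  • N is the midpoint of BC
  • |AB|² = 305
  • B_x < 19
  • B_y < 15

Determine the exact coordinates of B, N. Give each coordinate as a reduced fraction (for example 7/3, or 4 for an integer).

1. B_x = 2  [B = 2·M−A = 2·(21/2, 13)−(19, 15)]
2. B_y = 11  [B = 2·M−A = 2·(21/2, 13)−(19, 15)]
   so B = (2, 11)
3. N_x = 5  [2·N = B+C = (2, 11)+(8, 11)]
4. N_y = 11  [2·N = B+C = (2, 11)+(8, 11)]
   so N = (5, 11)

B = (2, 11)
N = (5, 11)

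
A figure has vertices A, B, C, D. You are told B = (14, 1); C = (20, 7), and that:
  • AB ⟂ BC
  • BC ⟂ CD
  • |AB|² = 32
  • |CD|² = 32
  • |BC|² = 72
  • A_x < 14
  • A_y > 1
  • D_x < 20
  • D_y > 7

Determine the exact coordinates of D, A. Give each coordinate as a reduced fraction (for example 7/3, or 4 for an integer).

D = (16, 11)
A = (10, 5)

1. D_x = 16  [[BC ⟂ CD ⇒ 6x+6y-162=0] ∩ [|D−(20, 7)|²=32]]
2. D_y = 11  [[BC ⟂ CD ⇒ 6x+6y-162=0] ∩ [|D−(20, 7)|²=32]]
   so D = (16, 11)
3. A_x = 10  [[AB ⟂ BC ⇒ -6x-6y+90=0] ∩ [|A−(14, 1)|²=32]]
4. A_y = 5  [[AB ⟂ BC ⇒ -6x-6y+90=0] ∩ [|A−(14, 1)|²=32]]
   so A = (10, 5)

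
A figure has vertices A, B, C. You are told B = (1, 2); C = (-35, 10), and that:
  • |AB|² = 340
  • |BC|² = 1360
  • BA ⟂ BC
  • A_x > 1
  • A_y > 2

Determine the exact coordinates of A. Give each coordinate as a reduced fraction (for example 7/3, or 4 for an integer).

1. A_x = 5  [[BA ⟂ BC ⇒ -36x+8y+20=0] ∩ [|A−(1, 2)|²=340]]
2. A_y = 20  [[BA ⟂ BC ⇒ -36x+8y+20=0] ∩ [|A−(1, 2)|²=340]]
   so A = (5, 20)

A = (5, 20)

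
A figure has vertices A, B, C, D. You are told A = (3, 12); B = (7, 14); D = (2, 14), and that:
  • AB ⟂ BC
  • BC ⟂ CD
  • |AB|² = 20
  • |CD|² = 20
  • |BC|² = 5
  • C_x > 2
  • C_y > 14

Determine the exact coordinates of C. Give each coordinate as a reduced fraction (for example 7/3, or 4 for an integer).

1. C_x = 6  [[AB ⟂ BC ⇒ 4x+2y-56=0] ∩ [|C−(2, 14)|²=20]]
2. C_y = 16  [[AB ⟂ BC ⇒ 4x+2y-56=0] ∩ [|C−(2, 14)|²=20]]
   so C = (6, 16)

C = (6, 16)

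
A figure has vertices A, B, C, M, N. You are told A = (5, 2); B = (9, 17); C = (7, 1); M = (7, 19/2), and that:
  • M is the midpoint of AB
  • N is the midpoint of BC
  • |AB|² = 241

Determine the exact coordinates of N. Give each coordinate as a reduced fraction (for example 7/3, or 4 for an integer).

1. N_x = 8  [2·N = B+C = (9, 17)+(7, 1)]
2. N_y = 9  [2·N = B+C = (9, 17)+(7, 1)]
   so N = (8, 9)

N = (8, 9)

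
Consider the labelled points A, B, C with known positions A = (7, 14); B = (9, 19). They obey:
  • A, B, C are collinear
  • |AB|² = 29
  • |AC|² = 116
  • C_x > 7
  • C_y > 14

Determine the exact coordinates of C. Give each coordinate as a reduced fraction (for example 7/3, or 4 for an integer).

1. C_x = 11  [[A, B, C are collinear ⇒ -5x+2y+7=0] ∩ [|C−(7, 14)|²=116]]
2. C_y = 24  [[A, B, C are collinear ⇒ -5x+2y+7=0] ∩ [|C−(7, 14)|²=116]]
   so C = (11, 24)

C = (11, 24)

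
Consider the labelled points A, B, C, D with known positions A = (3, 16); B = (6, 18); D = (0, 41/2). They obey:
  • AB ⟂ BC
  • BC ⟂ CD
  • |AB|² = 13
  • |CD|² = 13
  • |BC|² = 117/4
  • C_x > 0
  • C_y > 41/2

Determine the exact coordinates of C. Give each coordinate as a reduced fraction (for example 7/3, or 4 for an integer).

1. C_x = 3  [[AB ⟂ BC ⇒ 3x+2y-54=0] ∩ [|C−(0, 41/2)|²=13]]
2. C_y = 45/2  [[AB ⟂ BC ⇒ 3x+2y-54=0] ∩ [|C−(0, 41/2)|²=13]]
   so C = (3, 45/2)

C = (3, 45/2)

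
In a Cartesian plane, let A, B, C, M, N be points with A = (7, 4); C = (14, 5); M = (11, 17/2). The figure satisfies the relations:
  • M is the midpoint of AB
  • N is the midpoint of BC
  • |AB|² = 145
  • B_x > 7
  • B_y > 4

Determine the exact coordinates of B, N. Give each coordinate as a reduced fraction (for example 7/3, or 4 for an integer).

B = (15, 13)
N = (29/2, 9)

1. B_x = 15  [B = 2·M−A = 2·(11, 17/2)−(7, 4)]
2. B_y = 13  [B = 2·M−A = 2·(11, 17/2)−(7, 4)]
   so B = (15, 13)
3. N_x = 29/2  [2·N = B+C = (15, 13)+(14, 5)]
4. N_y = 9  [2·N = B+C = (15, 13)+(14, 5)]
   so N = (29/2, 9)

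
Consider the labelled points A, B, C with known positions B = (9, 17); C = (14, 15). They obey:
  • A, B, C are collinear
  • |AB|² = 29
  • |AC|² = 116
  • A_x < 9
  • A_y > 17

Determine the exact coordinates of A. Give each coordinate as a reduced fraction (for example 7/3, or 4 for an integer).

A = (4, 19)

1. A_x = 4  [[A, B, C are collinear ⇒ 2x+5y-103=0] ∩ [|A−(9, 17)|²=29]]
2. A_y = 19  [[A, B, C are collinear ⇒ 2x+5y-103=0] ∩ [|A−(9, 17)|²=29]]
   so A = (4, 19)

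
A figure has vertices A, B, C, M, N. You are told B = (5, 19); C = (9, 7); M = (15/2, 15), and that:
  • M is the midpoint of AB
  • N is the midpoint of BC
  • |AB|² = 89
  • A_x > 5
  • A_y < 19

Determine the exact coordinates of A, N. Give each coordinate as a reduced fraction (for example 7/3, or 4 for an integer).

1. A_x = 10  [A = 2·M−B = 2·(15/2, 15)−(5, 19)]
2. A_y = 11  [A = 2·M−B = 2·(15/2, 15)−(5, 19)]
   so A = (10, 11)
3. N_x = 7  [2·N = B+C = (5, 19)+(9, 7)]
4. N_y = 13  [2·N = B+C = (5, 19)+(9, 7)]
   so N = (7, 13)

A = (10, 11)
N = (7, 13)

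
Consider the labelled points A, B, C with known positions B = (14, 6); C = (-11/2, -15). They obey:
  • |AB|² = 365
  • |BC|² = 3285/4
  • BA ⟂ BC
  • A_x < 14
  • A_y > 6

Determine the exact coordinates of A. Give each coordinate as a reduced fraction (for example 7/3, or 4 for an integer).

A = (0, 19)

1. A_x = 0  [[BA ⟂ BC ⇒ -39/2x-21y+399=0] ∩ [|A−(14, 6)|²=365]]
2. A_y = 19  [[BA ⟂ BC ⇒ -39/2x-21y+399=0] ∩ [|A−(14, 6)|²=365]]
   so A = (0, 19)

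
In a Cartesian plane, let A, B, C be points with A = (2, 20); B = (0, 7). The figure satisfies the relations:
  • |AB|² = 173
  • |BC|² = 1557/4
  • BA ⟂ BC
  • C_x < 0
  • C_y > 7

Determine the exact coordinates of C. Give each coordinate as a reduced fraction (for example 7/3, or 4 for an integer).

C = (-39/2, 10)

1. C_x = -39/2  [[BA ⟂ BC ⇒ 2x+13y-91=0] ∩ [|C−(0, 7)|²=1557/4]]
2. C_y = 10  [[BA ⟂ BC ⇒ 2x+13y-91=0] ∩ [|C−(0, 7)|²=1557/4]]
   so C = (-39/2, 10)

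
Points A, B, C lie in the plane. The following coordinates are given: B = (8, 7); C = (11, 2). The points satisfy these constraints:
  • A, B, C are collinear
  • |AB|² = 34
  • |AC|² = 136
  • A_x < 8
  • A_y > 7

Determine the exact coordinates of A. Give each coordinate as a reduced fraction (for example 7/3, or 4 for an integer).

1. A_x = 5  [[A, B, C are collinear ⇒ 5x+3y-61=0] ∩ [|A−(8, 7)|²=34]]
2. A_y = 12  [[A, B, C are collinear ⇒ 5x+3y-61=0] ∩ [|A−(8, 7)|²=34]]
   so A = (5, 12)

A = (5, 12)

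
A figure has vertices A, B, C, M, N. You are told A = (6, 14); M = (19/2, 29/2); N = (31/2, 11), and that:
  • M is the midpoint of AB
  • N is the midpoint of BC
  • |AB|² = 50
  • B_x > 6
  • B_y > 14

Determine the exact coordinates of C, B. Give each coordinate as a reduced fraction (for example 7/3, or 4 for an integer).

C = (18, 7)
B = (13, 15)

1. B_x = 13  [B = 2·M−A = 2·(19/2, 29/2)−(6, 14)]
2. B_y = 15  [B = 2·M−A = 2·(19/2, 29/2)−(6, 14)]
   so B = (13, 15)
3. C_x = 18  [C = 2·N−B = 2·(31/2, 11)−(13, 15)]
4. C_y = 7  [C = 2·N−B = 2·(31/2, 11)−(13, 15)]
   so C = (18, 7)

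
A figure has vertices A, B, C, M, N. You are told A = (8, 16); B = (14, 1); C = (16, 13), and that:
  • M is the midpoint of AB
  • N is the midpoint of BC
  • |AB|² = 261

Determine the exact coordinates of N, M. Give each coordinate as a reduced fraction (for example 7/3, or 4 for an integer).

N = (15, 7)
M = (11, 17/2)

1. M_x = 11  [2·M = A+B = (8, 16)+(14, 1)]
2. M_y = 17/2  [2·M = A+B = (8, 16)+(14, 1)]
   so M = (11, 17/2)
3. N_x = 15  [2·N = B+C = (14, 1)+(16, 13)]
4. N_y = 7  [2·N = B+C = (14, 1)+(16, 13)]
   so N = (15, 7)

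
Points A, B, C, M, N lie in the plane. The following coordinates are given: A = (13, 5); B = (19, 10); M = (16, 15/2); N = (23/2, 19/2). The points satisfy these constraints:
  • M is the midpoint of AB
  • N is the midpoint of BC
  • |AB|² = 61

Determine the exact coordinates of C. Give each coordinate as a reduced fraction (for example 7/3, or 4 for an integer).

C = (4, 9)

1. C_x = 4  [C = 2·N−B = 2·(23/2, 19/2)−(19, 10)]
2. C_y = 9  [C = 2·N−B = 2·(23/2, 19/2)−(19, 10)]
   so C = (4, 9)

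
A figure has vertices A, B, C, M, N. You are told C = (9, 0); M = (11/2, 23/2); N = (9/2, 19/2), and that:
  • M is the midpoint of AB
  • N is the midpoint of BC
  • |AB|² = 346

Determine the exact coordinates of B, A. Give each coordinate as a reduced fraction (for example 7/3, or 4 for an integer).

1. B_x = 0  [B = 2·N−C = 2·(9/2, 19/2)−(9, 0)]
2. B_y = 19  [B = 2·N−C = 2·(9/2, 19/2)−(9, 0)]
   so B = (0, 19)
3. A_x = 11  [A = 2·M−B = 2·(11/2, 23/2)−(0, 19)]
4. A_y = 4  [A = 2·M−B = 2·(11/2, 23/2)−(0, 19)]
   so A = (11, 4)

B = (0, 19)
A = (11, 4)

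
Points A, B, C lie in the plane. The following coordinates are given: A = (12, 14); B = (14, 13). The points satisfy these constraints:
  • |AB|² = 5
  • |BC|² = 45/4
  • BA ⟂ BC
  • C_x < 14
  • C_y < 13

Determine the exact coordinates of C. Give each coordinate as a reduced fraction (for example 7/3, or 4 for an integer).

1. C_x = 25/2  [[BA ⟂ BC ⇒ -2x+1y+15=0] ∩ [|C−(14, 13)|²=45/4]]
2. C_y = 10  [[BA ⟂ BC ⇒ -2x+1y+15=0] ∩ [|C−(14, 13)|²=45/4]]
   so C = (25/2, 10)

C = (25/2, 10)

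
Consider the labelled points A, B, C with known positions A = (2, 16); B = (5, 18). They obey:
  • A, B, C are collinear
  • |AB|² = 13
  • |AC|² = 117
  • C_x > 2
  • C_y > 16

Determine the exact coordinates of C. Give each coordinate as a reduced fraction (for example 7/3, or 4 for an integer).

1. C_x = 11  [[A, B, C are collinear ⇒ -2x+3y-44=0] ∩ [|C−(2, 16)|²=117]]
2. C_y = 22  [[A, B, C are collinear ⇒ -2x+3y-44=0] ∩ [|C−(2, 16)|²=117]]
   so C = (11, 22)

C = (11, 22)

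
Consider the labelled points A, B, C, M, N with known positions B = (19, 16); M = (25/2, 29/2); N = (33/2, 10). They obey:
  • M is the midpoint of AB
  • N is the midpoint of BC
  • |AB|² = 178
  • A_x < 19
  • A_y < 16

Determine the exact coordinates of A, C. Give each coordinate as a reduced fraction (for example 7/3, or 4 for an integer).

1. A_x = 6  [A = 2·M−B = 2·(25/2, 29/2)−(19, 16)]
2. A_y = 13  [A = 2·M−B = 2·(25/2, 29/2)−(19, 16)]
   so A = (6, 13)
3. C_x = 14  [C = 2·N−B = 2·(33/2, 10)−(19, 16)]
4. C_y = 4  [C = 2·N−B = 2·(33/2, 10)−(19, 16)]
   so C = (14, 4)

A = (6, 13)
C = (14, 4)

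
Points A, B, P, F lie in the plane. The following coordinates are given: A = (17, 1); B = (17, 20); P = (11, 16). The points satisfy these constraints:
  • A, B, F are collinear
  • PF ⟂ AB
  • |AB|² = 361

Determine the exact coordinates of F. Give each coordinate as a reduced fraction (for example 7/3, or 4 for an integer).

1. F_x = 17  [[A, B, F are collinear ⇒ -19x+323=0] ∩ [PF ⟂ AB ⇒ 19y-304=0]]
2. F_y = 16  [[A, B, F are collinear ⇒ -19x+323=0] ∩ [PF ⟂ AB ⇒ 19y-304=0]]
   so F = (17, 16)

F = (17, 16)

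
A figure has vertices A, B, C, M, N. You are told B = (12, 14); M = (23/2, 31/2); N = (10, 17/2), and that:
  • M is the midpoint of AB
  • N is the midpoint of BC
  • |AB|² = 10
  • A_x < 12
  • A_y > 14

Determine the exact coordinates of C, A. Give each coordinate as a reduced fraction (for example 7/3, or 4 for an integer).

C = (8, 3)
A = (11, 17)

1. A_x = 11  [A = 2·M−B = 2·(23/2, 31/2)−(12, 14)]
2. A_y = 17  [A = 2·M−B = 2·(23/2, 31/2)−(12, 14)]
   so A = (11, 17)
3. C_x = 8  [C = 2·N−B = 2·(10, 17/2)−(12, 14)]
4. C_y = 3  [C = 2·N−B = 2·(10, 17/2)−(12, 14)]
   so C = (8, 3)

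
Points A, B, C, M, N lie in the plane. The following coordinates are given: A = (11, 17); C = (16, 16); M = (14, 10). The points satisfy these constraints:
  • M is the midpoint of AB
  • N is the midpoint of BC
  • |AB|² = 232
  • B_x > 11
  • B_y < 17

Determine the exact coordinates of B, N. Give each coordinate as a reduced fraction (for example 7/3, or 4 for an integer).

1. B_x = 17  [B = 2·M−A = 2·(14, 10)−(11, 17)]
2. B_y = 3  [B = 2·M−A = 2·(14, 10)−(11, 17)]
   so B = (17, 3)
3. N_x = 33/2  [2·N = B+C = (17, 3)+(16, 16)]
4. N_y = 19/2  [2·N = B+C = (17, 3)+(16, 16)]
   so N = (33/2, 19/2)

B = (17, 3)
N = (33/2, 19/2)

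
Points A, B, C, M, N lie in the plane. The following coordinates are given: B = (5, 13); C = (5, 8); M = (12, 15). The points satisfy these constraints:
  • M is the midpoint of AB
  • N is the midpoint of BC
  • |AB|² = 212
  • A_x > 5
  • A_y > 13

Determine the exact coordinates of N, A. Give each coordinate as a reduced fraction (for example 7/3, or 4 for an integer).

1. A_x = 19  [A = 2·M−B = 2·(12, 15)−(5, 13)]
2. A_y = 17  [A = 2·M−B = 2·(12, 15)−(5, 13)]
   so A = (19, 17)
3. N_x = 5  [2·N = B+C = (5, 13)+(5, 8)]
4. N_y = 21/2  [2·N = B+C = (5, 13)+(5, 8)]
   so N = (5, 21/2)

N = (5, 21/2)
A = (19, 17)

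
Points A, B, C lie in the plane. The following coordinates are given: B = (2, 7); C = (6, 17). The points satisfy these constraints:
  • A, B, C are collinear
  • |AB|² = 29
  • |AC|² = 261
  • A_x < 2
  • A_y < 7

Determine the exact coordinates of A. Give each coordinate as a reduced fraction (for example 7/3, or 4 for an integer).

A = (0, 2)

1. A_x = 0  [[A, B, C are collinear ⇒ -10x+4y-8=0] ∩ [|A−(2, 7)|²=29]]
2. A_y = 2  [[A, B, C are collinear ⇒ -10x+4y-8=0] ∩ [|A−(2, 7)|²=29]]
   so A = (0, 2)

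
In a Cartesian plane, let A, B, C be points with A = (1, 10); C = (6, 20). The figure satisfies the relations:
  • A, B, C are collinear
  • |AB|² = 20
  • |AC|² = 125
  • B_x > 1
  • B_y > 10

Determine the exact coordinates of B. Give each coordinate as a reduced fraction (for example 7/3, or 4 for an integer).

B = (3, 14)

1. B_x = 3  [[A, B, C are collinear ⇒ 10x-5y+40=0] ∩ [|B−(1, 10)|²=20]]
2. B_y = 14  [[A, B, C are collinear ⇒ 10x-5y+40=0] ∩ [|B−(1, 10)|²=20]]
   so B = (3, 14)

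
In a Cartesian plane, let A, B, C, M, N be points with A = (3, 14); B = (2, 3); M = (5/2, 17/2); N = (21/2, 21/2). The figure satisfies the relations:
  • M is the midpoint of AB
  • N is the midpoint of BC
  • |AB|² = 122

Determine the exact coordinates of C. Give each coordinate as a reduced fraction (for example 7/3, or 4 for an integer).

1. C_x = 19  [C = 2·N−B = 2·(21/2, 21/2)−(2, 3)]
2. C_y = 18  [C = 2·N−B = 2·(21/2, 21/2)−(2, 3)]
   so C = (19, 18)

C = (19, 18)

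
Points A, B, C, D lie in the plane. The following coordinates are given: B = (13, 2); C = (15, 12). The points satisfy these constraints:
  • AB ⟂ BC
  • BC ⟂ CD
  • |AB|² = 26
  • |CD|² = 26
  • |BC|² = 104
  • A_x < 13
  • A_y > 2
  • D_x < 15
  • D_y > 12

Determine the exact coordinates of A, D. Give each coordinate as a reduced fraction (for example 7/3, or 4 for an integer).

A = (8, 3)
D = (10, 13)

1. A_x = 8  [[AB ⟂ BC ⇒ -2x-10y+46=0] ∩ [|A−(13, 2)|²=26]]
2. A_y = 3  [[AB ⟂ BC ⇒ -2x-10y+46=0] ∩ [|A−(13, 2)|²=26]]
   so A = (8, 3)
3. D_x = 10  [[BC ⟂ CD ⇒ 2x+10y-150=0] ∩ [|D−(15, 12)|²=26]]
4. D_y = 13  [[BC ⟂ CD ⇒ 2x+10y-150=0] ∩ [|D−(15, 12)|²=26]]
   so D = (10, 13)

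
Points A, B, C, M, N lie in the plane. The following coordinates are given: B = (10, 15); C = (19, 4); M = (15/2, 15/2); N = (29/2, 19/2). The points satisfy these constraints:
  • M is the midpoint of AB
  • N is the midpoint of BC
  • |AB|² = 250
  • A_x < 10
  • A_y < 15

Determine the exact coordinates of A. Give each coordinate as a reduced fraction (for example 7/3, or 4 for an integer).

1. A_x = 5  [A = 2·M−B = 2·(15/2, 15/2)−(10, 15)]
2. A_y = 0  [A = 2·M−B = 2·(15/2, 15/2)−(10, 15)]
   so A = (5, 0)

A = (5, 0)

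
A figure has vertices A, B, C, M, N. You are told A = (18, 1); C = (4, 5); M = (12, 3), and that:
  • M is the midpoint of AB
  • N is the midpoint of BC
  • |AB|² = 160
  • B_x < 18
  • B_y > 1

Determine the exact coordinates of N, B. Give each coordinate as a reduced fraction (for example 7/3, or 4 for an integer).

1. B_x = 6  [B = 2·M−A = 2·(12, 3)−(18, 1)]
2. B_y = 5  [B = 2·M−A = 2·(12, 3)−(18, 1)]
   so B = (6, 5)
3. N_x = 5  [2·N = B+C = (6, 5)+(4, 5)]
4. N_y = 5  [2·N = B+C = (6, 5)+(4, 5)]
   so N = (5, 5)

N = (5, 5)
B = (6, 5)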